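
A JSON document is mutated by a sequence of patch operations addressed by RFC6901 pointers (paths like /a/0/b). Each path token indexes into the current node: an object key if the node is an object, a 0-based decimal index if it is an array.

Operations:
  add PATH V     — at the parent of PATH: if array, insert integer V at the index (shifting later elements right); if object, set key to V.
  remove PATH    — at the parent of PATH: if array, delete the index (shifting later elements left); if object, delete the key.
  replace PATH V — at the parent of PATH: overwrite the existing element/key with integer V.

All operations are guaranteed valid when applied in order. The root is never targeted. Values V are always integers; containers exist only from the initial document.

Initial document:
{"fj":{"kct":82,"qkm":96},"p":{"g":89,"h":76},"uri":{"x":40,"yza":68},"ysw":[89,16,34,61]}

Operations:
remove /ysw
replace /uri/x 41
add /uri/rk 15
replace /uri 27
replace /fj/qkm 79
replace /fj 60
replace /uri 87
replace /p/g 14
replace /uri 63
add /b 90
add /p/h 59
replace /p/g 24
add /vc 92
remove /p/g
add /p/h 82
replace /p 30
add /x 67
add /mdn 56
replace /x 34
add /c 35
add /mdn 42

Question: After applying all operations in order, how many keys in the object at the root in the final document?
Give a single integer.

Answer: 8

Derivation:
After op 1 (remove /ysw): {"fj":{"kct":82,"qkm":96},"p":{"g":89,"h":76},"uri":{"x":40,"yza":68}}
After op 2 (replace /uri/x 41): {"fj":{"kct":82,"qkm":96},"p":{"g":89,"h":76},"uri":{"x":41,"yza":68}}
After op 3 (add /uri/rk 15): {"fj":{"kct":82,"qkm":96},"p":{"g":89,"h":76},"uri":{"rk":15,"x":41,"yza":68}}
After op 4 (replace /uri 27): {"fj":{"kct":82,"qkm":96},"p":{"g":89,"h":76},"uri":27}
After op 5 (replace /fj/qkm 79): {"fj":{"kct":82,"qkm":79},"p":{"g":89,"h":76},"uri":27}
After op 6 (replace /fj 60): {"fj":60,"p":{"g":89,"h":76},"uri":27}
After op 7 (replace /uri 87): {"fj":60,"p":{"g":89,"h":76},"uri":87}
After op 8 (replace /p/g 14): {"fj":60,"p":{"g":14,"h":76},"uri":87}
After op 9 (replace /uri 63): {"fj":60,"p":{"g":14,"h":76},"uri":63}
After op 10 (add /b 90): {"b":90,"fj":60,"p":{"g":14,"h":76},"uri":63}
After op 11 (add /p/h 59): {"b":90,"fj":60,"p":{"g":14,"h":59},"uri":63}
After op 12 (replace /p/g 24): {"b":90,"fj":60,"p":{"g":24,"h":59},"uri":63}
After op 13 (add /vc 92): {"b":90,"fj":60,"p":{"g":24,"h":59},"uri":63,"vc":92}
After op 14 (remove /p/g): {"b":90,"fj":60,"p":{"h":59},"uri":63,"vc":92}
After op 15 (add /p/h 82): {"b":90,"fj":60,"p":{"h":82},"uri":63,"vc":92}
After op 16 (replace /p 30): {"b":90,"fj":60,"p":30,"uri":63,"vc":92}
After op 17 (add /x 67): {"b":90,"fj":60,"p":30,"uri":63,"vc":92,"x":67}
After op 18 (add /mdn 56): {"b":90,"fj":60,"mdn":56,"p":30,"uri":63,"vc":92,"x":67}
After op 19 (replace /x 34): {"b":90,"fj":60,"mdn":56,"p":30,"uri":63,"vc":92,"x":34}
After op 20 (add /c 35): {"b":90,"c":35,"fj":60,"mdn":56,"p":30,"uri":63,"vc":92,"x":34}
After op 21 (add /mdn 42): {"b":90,"c":35,"fj":60,"mdn":42,"p":30,"uri":63,"vc":92,"x":34}
Size at the root: 8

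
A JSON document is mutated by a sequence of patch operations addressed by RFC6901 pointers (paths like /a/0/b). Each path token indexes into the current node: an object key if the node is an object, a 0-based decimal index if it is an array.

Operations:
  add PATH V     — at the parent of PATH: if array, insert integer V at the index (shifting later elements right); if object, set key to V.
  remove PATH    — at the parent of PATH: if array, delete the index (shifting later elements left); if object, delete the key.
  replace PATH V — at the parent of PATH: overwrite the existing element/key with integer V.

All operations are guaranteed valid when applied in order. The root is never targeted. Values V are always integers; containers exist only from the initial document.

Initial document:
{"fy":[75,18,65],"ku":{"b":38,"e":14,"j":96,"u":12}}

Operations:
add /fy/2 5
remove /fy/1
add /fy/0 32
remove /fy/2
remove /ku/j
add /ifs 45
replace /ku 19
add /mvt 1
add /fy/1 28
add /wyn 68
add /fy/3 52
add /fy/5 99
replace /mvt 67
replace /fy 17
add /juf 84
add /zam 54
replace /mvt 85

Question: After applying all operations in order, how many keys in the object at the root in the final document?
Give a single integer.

After op 1 (add /fy/2 5): {"fy":[75,18,5,65],"ku":{"b":38,"e":14,"j":96,"u":12}}
After op 2 (remove /fy/1): {"fy":[75,5,65],"ku":{"b":38,"e":14,"j":96,"u":12}}
After op 3 (add /fy/0 32): {"fy":[32,75,5,65],"ku":{"b":38,"e":14,"j":96,"u":12}}
After op 4 (remove /fy/2): {"fy":[32,75,65],"ku":{"b":38,"e":14,"j":96,"u":12}}
After op 5 (remove /ku/j): {"fy":[32,75,65],"ku":{"b":38,"e":14,"u":12}}
After op 6 (add /ifs 45): {"fy":[32,75,65],"ifs":45,"ku":{"b":38,"e":14,"u":12}}
After op 7 (replace /ku 19): {"fy":[32,75,65],"ifs":45,"ku":19}
After op 8 (add /mvt 1): {"fy":[32,75,65],"ifs":45,"ku":19,"mvt":1}
After op 9 (add /fy/1 28): {"fy":[32,28,75,65],"ifs":45,"ku":19,"mvt":1}
After op 10 (add /wyn 68): {"fy":[32,28,75,65],"ifs":45,"ku":19,"mvt":1,"wyn":68}
After op 11 (add /fy/3 52): {"fy":[32,28,75,52,65],"ifs":45,"ku":19,"mvt":1,"wyn":68}
After op 12 (add /fy/5 99): {"fy":[32,28,75,52,65,99],"ifs":45,"ku":19,"mvt":1,"wyn":68}
After op 13 (replace /mvt 67): {"fy":[32,28,75,52,65,99],"ifs":45,"ku":19,"mvt":67,"wyn":68}
After op 14 (replace /fy 17): {"fy":17,"ifs":45,"ku":19,"mvt":67,"wyn":68}
After op 15 (add /juf 84): {"fy":17,"ifs":45,"juf":84,"ku":19,"mvt":67,"wyn":68}
After op 16 (add /zam 54): {"fy":17,"ifs":45,"juf":84,"ku":19,"mvt":67,"wyn":68,"zam":54}
After op 17 (replace /mvt 85): {"fy":17,"ifs":45,"juf":84,"ku":19,"mvt":85,"wyn":68,"zam":54}
Size at the root: 7

Answer: 7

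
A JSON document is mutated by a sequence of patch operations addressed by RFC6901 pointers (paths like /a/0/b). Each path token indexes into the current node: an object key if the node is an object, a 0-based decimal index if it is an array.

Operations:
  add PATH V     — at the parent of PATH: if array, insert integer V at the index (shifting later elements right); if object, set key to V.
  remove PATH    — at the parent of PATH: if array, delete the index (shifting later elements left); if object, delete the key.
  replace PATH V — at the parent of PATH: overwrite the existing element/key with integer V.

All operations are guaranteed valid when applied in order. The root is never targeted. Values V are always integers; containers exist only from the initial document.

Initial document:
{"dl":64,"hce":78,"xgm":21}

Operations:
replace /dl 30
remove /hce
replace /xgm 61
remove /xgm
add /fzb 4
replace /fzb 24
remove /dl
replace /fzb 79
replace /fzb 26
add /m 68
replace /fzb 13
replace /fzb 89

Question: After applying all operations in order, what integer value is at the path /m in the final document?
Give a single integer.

After op 1 (replace /dl 30): {"dl":30,"hce":78,"xgm":21}
After op 2 (remove /hce): {"dl":30,"xgm":21}
After op 3 (replace /xgm 61): {"dl":30,"xgm":61}
After op 4 (remove /xgm): {"dl":30}
After op 5 (add /fzb 4): {"dl":30,"fzb":4}
After op 6 (replace /fzb 24): {"dl":30,"fzb":24}
After op 7 (remove /dl): {"fzb":24}
After op 8 (replace /fzb 79): {"fzb":79}
After op 9 (replace /fzb 26): {"fzb":26}
After op 10 (add /m 68): {"fzb":26,"m":68}
After op 11 (replace /fzb 13): {"fzb":13,"m":68}
After op 12 (replace /fzb 89): {"fzb":89,"m":68}
Value at /m: 68

Answer: 68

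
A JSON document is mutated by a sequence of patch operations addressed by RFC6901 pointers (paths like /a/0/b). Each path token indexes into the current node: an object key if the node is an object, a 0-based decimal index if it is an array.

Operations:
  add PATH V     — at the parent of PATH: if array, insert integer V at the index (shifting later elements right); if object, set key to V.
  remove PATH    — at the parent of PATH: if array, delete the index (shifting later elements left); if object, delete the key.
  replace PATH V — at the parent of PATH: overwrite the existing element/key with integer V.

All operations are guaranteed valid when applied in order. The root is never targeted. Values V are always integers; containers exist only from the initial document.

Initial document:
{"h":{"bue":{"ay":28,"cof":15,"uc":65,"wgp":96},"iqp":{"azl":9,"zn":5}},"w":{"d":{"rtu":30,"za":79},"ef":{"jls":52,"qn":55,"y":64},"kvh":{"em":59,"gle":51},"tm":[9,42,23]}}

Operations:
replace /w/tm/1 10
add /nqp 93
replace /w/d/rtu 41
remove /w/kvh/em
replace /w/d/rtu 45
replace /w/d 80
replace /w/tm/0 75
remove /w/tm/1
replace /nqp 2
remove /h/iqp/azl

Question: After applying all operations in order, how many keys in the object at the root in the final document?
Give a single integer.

After op 1 (replace /w/tm/1 10): {"h":{"bue":{"ay":28,"cof":15,"uc":65,"wgp":96},"iqp":{"azl":9,"zn":5}},"w":{"d":{"rtu":30,"za":79},"ef":{"jls":52,"qn":55,"y":64},"kvh":{"em":59,"gle":51},"tm":[9,10,23]}}
After op 2 (add /nqp 93): {"h":{"bue":{"ay":28,"cof":15,"uc":65,"wgp":96},"iqp":{"azl":9,"zn":5}},"nqp":93,"w":{"d":{"rtu":30,"za":79},"ef":{"jls":52,"qn":55,"y":64},"kvh":{"em":59,"gle":51},"tm":[9,10,23]}}
After op 3 (replace /w/d/rtu 41): {"h":{"bue":{"ay":28,"cof":15,"uc":65,"wgp":96},"iqp":{"azl":9,"zn":5}},"nqp":93,"w":{"d":{"rtu":41,"za":79},"ef":{"jls":52,"qn":55,"y":64},"kvh":{"em":59,"gle":51},"tm":[9,10,23]}}
After op 4 (remove /w/kvh/em): {"h":{"bue":{"ay":28,"cof":15,"uc":65,"wgp":96},"iqp":{"azl":9,"zn":5}},"nqp":93,"w":{"d":{"rtu":41,"za":79},"ef":{"jls":52,"qn":55,"y":64},"kvh":{"gle":51},"tm":[9,10,23]}}
After op 5 (replace /w/d/rtu 45): {"h":{"bue":{"ay":28,"cof":15,"uc":65,"wgp":96},"iqp":{"azl":9,"zn":5}},"nqp":93,"w":{"d":{"rtu":45,"za":79},"ef":{"jls":52,"qn":55,"y":64},"kvh":{"gle":51},"tm":[9,10,23]}}
After op 6 (replace /w/d 80): {"h":{"bue":{"ay":28,"cof":15,"uc":65,"wgp":96},"iqp":{"azl":9,"zn":5}},"nqp":93,"w":{"d":80,"ef":{"jls":52,"qn":55,"y":64},"kvh":{"gle":51},"tm":[9,10,23]}}
After op 7 (replace /w/tm/0 75): {"h":{"bue":{"ay":28,"cof":15,"uc":65,"wgp":96},"iqp":{"azl":9,"zn":5}},"nqp":93,"w":{"d":80,"ef":{"jls":52,"qn":55,"y":64},"kvh":{"gle":51},"tm":[75,10,23]}}
After op 8 (remove /w/tm/1): {"h":{"bue":{"ay":28,"cof":15,"uc":65,"wgp":96},"iqp":{"azl":9,"zn":5}},"nqp":93,"w":{"d":80,"ef":{"jls":52,"qn":55,"y":64},"kvh":{"gle":51},"tm":[75,23]}}
After op 9 (replace /nqp 2): {"h":{"bue":{"ay":28,"cof":15,"uc":65,"wgp":96},"iqp":{"azl":9,"zn":5}},"nqp":2,"w":{"d":80,"ef":{"jls":52,"qn":55,"y":64},"kvh":{"gle":51},"tm":[75,23]}}
After op 10 (remove /h/iqp/azl): {"h":{"bue":{"ay":28,"cof":15,"uc":65,"wgp":96},"iqp":{"zn":5}},"nqp":2,"w":{"d":80,"ef":{"jls":52,"qn":55,"y":64},"kvh":{"gle":51},"tm":[75,23]}}
Size at the root: 3

Answer: 3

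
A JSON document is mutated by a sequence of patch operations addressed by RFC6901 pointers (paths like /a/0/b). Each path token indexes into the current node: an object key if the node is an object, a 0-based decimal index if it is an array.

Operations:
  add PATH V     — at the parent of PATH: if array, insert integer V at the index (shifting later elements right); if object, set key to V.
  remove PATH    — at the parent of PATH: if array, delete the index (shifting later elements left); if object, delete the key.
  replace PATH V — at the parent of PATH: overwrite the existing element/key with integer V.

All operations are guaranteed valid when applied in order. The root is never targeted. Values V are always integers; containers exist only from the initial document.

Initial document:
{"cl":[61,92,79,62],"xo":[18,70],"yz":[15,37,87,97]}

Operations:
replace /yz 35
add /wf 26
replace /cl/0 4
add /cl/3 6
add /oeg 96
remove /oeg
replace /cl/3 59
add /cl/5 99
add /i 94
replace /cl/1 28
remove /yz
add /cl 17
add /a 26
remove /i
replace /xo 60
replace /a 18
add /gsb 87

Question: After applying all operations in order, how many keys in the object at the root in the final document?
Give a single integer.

After op 1 (replace /yz 35): {"cl":[61,92,79,62],"xo":[18,70],"yz":35}
After op 2 (add /wf 26): {"cl":[61,92,79,62],"wf":26,"xo":[18,70],"yz":35}
After op 3 (replace /cl/0 4): {"cl":[4,92,79,62],"wf":26,"xo":[18,70],"yz":35}
After op 4 (add /cl/3 6): {"cl":[4,92,79,6,62],"wf":26,"xo":[18,70],"yz":35}
After op 5 (add /oeg 96): {"cl":[4,92,79,6,62],"oeg":96,"wf":26,"xo":[18,70],"yz":35}
After op 6 (remove /oeg): {"cl":[4,92,79,6,62],"wf":26,"xo":[18,70],"yz":35}
After op 7 (replace /cl/3 59): {"cl":[4,92,79,59,62],"wf":26,"xo":[18,70],"yz":35}
After op 8 (add /cl/5 99): {"cl":[4,92,79,59,62,99],"wf":26,"xo":[18,70],"yz":35}
After op 9 (add /i 94): {"cl":[4,92,79,59,62,99],"i":94,"wf":26,"xo":[18,70],"yz":35}
After op 10 (replace /cl/1 28): {"cl":[4,28,79,59,62,99],"i":94,"wf":26,"xo":[18,70],"yz":35}
After op 11 (remove /yz): {"cl":[4,28,79,59,62,99],"i":94,"wf":26,"xo":[18,70]}
After op 12 (add /cl 17): {"cl":17,"i":94,"wf":26,"xo":[18,70]}
After op 13 (add /a 26): {"a":26,"cl":17,"i":94,"wf":26,"xo":[18,70]}
After op 14 (remove /i): {"a":26,"cl":17,"wf":26,"xo":[18,70]}
After op 15 (replace /xo 60): {"a":26,"cl":17,"wf":26,"xo":60}
After op 16 (replace /a 18): {"a":18,"cl":17,"wf":26,"xo":60}
After op 17 (add /gsb 87): {"a":18,"cl":17,"gsb":87,"wf":26,"xo":60}
Size at the root: 5

Answer: 5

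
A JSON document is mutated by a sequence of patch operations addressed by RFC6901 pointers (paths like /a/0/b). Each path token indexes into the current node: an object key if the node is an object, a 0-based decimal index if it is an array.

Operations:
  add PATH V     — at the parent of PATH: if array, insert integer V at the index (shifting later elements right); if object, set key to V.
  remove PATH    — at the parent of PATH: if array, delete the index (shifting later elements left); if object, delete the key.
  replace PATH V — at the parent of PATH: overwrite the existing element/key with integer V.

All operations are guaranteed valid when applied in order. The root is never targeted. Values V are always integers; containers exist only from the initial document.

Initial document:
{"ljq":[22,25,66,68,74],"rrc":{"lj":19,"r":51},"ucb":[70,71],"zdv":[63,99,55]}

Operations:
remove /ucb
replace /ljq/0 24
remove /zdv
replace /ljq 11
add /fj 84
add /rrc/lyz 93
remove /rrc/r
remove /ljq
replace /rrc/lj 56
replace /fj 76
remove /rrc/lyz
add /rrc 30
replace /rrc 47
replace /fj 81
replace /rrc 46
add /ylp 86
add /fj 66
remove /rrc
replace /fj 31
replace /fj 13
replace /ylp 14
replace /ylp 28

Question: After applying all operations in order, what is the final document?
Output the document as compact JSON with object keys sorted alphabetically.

After op 1 (remove /ucb): {"ljq":[22,25,66,68,74],"rrc":{"lj":19,"r":51},"zdv":[63,99,55]}
After op 2 (replace /ljq/0 24): {"ljq":[24,25,66,68,74],"rrc":{"lj":19,"r":51},"zdv":[63,99,55]}
After op 3 (remove /zdv): {"ljq":[24,25,66,68,74],"rrc":{"lj":19,"r":51}}
After op 4 (replace /ljq 11): {"ljq":11,"rrc":{"lj":19,"r":51}}
After op 5 (add /fj 84): {"fj":84,"ljq":11,"rrc":{"lj":19,"r":51}}
After op 6 (add /rrc/lyz 93): {"fj":84,"ljq":11,"rrc":{"lj":19,"lyz":93,"r":51}}
After op 7 (remove /rrc/r): {"fj":84,"ljq":11,"rrc":{"lj":19,"lyz":93}}
After op 8 (remove /ljq): {"fj":84,"rrc":{"lj":19,"lyz":93}}
After op 9 (replace /rrc/lj 56): {"fj":84,"rrc":{"lj":56,"lyz":93}}
After op 10 (replace /fj 76): {"fj":76,"rrc":{"lj":56,"lyz":93}}
After op 11 (remove /rrc/lyz): {"fj":76,"rrc":{"lj":56}}
After op 12 (add /rrc 30): {"fj":76,"rrc":30}
After op 13 (replace /rrc 47): {"fj":76,"rrc":47}
After op 14 (replace /fj 81): {"fj":81,"rrc":47}
After op 15 (replace /rrc 46): {"fj":81,"rrc":46}
After op 16 (add /ylp 86): {"fj":81,"rrc":46,"ylp":86}
After op 17 (add /fj 66): {"fj":66,"rrc":46,"ylp":86}
After op 18 (remove /rrc): {"fj":66,"ylp":86}
After op 19 (replace /fj 31): {"fj":31,"ylp":86}
After op 20 (replace /fj 13): {"fj":13,"ylp":86}
After op 21 (replace /ylp 14): {"fj":13,"ylp":14}
After op 22 (replace /ylp 28): {"fj":13,"ylp":28}

Answer: {"fj":13,"ylp":28}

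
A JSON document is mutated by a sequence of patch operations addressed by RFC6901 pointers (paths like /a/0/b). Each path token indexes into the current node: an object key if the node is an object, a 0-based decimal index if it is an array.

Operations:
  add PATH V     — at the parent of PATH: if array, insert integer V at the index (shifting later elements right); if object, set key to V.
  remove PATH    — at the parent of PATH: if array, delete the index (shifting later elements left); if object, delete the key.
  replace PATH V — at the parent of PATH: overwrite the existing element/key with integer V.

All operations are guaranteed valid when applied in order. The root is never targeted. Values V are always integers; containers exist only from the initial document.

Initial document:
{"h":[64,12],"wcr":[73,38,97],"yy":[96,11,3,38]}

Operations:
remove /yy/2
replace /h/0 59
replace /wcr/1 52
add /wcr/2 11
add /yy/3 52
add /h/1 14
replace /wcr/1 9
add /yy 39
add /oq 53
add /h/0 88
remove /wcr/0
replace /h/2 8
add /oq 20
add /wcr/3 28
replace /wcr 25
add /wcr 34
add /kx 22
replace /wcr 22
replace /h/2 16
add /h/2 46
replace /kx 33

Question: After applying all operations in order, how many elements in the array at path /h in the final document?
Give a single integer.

After op 1 (remove /yy/2): {"h":[64,12],"wcr":[73,38,97],"yy":[96,11,38]}
After op 2 (replace /h/0 59): {"h":[59,12],"wcr":[73,38,97],"yy":[96,11,38]}
After op 3 (replace /wcr/1 52): {"h":[59,12],"wcr":[73,52,97],"yy":[96,11,38]}
After op 4 (add /wcr/2 11): {"h":[59,12],"wcr":[73,52,11,97],"yy":[96,11,38]}
After op 5 (add /yy/3 52): {"h":[59,12],"wcr":[73,52,11,97],"yy":[96,11,38,52]}
After op 6 (add /h/1 14): {"h":[59,14,12],"wcr":[73,52,11,97],"yy":[96,11,38,52]}
After op 7 (replace /wcr/1 9): {"h":[59,14,12],"wcr":[73,9,11,97],"yy":[96,11,38,52]}
After op 8 (add /yy 39): {"h":[59,14,12],"wcr":[73,9,11,97],"yy":39}
After op 9 (add /oq 53): {"h":[59,14,12],"oq":53,"wcr":[73,9,11,97],"yy":39}
After op 10 (add /h/0 88): {"h":[88,59,14,12],"oq":53,"wcr":[73,9,11,97],"yy":39}
After op 11 (remove /wcr/0): {"h":[88,59,14,12],"oq":53,"wcr":[9,11,97],"yy":39}
After op 12 (replace /h/2 8): {"h":[88,59,8,12],"oq":53,"wcr":[9,11,97],"yy":39}
After op 13 (add /oq 20): {"h":[88,59,8,12],"oq":20,"wcr":[9,11,97],"yy":39}
After op 14 (add /wcr/3 28): {"h":[88,59,8,12],"oq":20,"wcr":[9,11,97,28],"yy":39}
After op 15 (replace /wcr 25): {"h":[88,59,8,12],"oq":20,"wcr":25,"yy":39}
After op 16 (add /wcr 34): {"h":[88,59,8,12],"oq":20,"wcr":34,"yy":39}
After op 17 (add /kx 22): {"h":[88,59,8,12],"kx":22,"oq":20,"wcr":34,"yy":39}
After op 18 (replace /wcr 22): {"h":[88,59,8,12],"kx":22,"oq":20,"wcr":22,"yy":39}
After op 19 (replace /h/2 16): {"h":[88,59,16,12],"kx":22,"oq":20,"wcr":22,"yy":39}
After op 20 (add /h/2 46): {"h":[88,59,46,16,12],"kx":22,"oq":20,"wcr":22,"yy":39}
After op 21 (replace /kx 33): {"h":[88,59,46,16,12],"kx":33,"oq":20,"wcr":22,"yy":39}
Size at path /h: 5

Answer: 5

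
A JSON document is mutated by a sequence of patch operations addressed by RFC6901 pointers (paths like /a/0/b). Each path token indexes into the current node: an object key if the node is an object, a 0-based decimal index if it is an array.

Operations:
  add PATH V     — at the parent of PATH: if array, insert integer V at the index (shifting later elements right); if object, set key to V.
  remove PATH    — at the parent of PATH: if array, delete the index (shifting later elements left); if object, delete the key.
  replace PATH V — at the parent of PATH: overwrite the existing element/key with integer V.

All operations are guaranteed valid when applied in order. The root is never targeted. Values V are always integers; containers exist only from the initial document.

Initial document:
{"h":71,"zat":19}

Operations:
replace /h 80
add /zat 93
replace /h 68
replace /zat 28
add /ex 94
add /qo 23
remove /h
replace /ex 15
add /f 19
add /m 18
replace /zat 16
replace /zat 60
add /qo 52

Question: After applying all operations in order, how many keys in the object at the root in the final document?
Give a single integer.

Answer: 5

Derivation:
After op 1 (replace /h 80): {"h":80,"zat":19}
After op 2 (add /zat 93): {"h":80,"zat":93}
After op 3 (replace /h 68): {"h":68,"zat":93}
After op 4 (replace /zat 28): {"h":68,"zat":28}
After op 5 (add /ex 94): {"ex":94,"h":68,"zat":28}
After op 6 (add /qo 23): {"ex":94,"h":68,"qo":23,"zat":28}
After op 7 (remove /h): {"ex":94,"qo":23,"zat":28}
After op 8 (replace /ex 15): {"ex":15,"qo":23,"zat":28}
After op 9 (add /f 19): {"ex":15,"f":19,"qo":23,"zat":28}
After op 10 (add /m 18): {"ex":15,"f":19,"m":18,"qo":23,"zat":28}
After op 11 (replace /zat 16): {"ex":15,"f":19,"m":18,"qo":23,"zat":16}
After op 12 (replace /zat 60): {"ex":15,"f":19,"m":18,"qo":23,"zat":60}
After op 13 (add /qo 52): {"ex":15,"f":19,"m":18,"qo":52,"zat":60}
Size at the root: 5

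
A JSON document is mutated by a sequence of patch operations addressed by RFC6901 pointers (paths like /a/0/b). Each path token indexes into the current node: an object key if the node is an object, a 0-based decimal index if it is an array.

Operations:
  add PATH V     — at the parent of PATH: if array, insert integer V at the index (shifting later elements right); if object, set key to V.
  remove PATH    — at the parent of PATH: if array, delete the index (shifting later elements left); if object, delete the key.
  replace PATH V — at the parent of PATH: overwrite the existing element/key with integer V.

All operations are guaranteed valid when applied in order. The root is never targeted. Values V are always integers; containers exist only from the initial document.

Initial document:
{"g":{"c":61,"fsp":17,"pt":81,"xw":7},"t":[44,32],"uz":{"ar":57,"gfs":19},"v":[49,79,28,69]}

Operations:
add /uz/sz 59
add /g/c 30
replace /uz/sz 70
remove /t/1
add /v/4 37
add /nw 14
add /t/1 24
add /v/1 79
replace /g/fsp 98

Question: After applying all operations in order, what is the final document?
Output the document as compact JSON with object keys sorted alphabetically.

After op 1 (add /uz/sz 59): {"g":{"c":61,"fsp":17,"pt":81,"xw":7},"t":[44,32],"uz":{"ar":57,"gfs":19,"sz":59},"v":[49,79,28,69]}
After op 2 (add /g/c 30): {"g":{"c":30,"fsp":17,"pt":81,"xw":7},"t":[44,32],"uz":{"ar":57,"gfs":19,"sz":59},"v":[49,79,28,69]}
After op 3 (replace /uz/sz 70): {"g":{"c":30,"fsp":17,"pt":81,"xw":7},"t":[44,32],"uz":{"ar":57,"gfs":19,"sz":70},"v":[49,79,28,69]}
After op 4 (remove /t/1): {"g":{"c":30,"fsp":17,"pt":81,"xw":7},"t":[44],"uz":{"ar":57,"gfs":19,"sz":70},"v":[49,79,28,69]}
After op 5 (add /v/4 37): {"g":{"c":30,"fsp":17,"pt":81,"xw":7},"t":[44],"uz":{"ar":57,"gfs":19,"sz":70},"v":[49,79,28,69,37]}
After op 6 (add /nw 14): {"g":{"c":30,"fsp":17,"pt":81,"xw":7},"nw":14,"t":[44],"uz":{"ar":57,"gfs":19,"sz":70},"v":[49,79,28,69,37]}
After op 7 (add /t/1 24): {"g":{"c":30,"fsp":17,"pt":81,"xw":7},"nw":14,"t":[44,24],"uz":{"ar":57,"gfs":19,"sz":70},"v":[49,79,28,69,37]}
After op 8 (add /v/1 79): {"g":{"c":30,"fsp":17,"pt":81,"xw":7},"nw":14,"t":[44,24],"uz":{"ar":57,"gfs":19,"sz":70},"v":[49,79,79,28,69,37]}
After op 9 (replace /g/fsp 98): {"g":{"c":30,"fsp":98,"pt":81,"xw":7},"nw":14,"t":[44,24],"uz":{"ar":57,"gfs":19,"sz":70},"v":[49,79,79,28,69,37]}

Answer: {"g":{"c":30,"fsp":98,"pt":81,"xw":7},"nw":14,"t":[44,24],"uz":{"ar":57,"gfs":19,"sz":70},"v":[49,79,79,28,69,37]}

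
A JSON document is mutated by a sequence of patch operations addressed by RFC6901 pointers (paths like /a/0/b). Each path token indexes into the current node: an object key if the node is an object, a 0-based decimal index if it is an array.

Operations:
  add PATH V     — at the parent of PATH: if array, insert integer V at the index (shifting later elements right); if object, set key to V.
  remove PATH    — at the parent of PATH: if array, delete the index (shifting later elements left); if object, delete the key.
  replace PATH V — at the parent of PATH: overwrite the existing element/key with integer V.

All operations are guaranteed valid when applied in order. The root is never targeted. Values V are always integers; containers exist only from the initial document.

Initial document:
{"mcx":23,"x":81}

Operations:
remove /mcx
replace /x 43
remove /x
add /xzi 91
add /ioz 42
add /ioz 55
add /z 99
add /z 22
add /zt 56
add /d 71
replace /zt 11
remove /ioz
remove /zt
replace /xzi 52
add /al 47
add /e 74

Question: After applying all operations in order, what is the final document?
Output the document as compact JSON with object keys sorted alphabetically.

After op 1 (remove /mcx): {"x":81}
After op 2 (replace /x 43): {"x":43}
After op 3 (remove /x): {}
After op 4 (add /xzi 91): {"xzi":91}
After op 5 (add /ioz 42): {"ioz":42,"xzi":91}
After op 6 (add /ioz 55): {"ioz":55,"xzi":91}
After op 7 (add /z 99): {"ioz":55,"xzi":91,"z":99}
After op 8 (add /z 22): {"ioz":55,"xzi":91,"z":22}
After op 9 (add /zt 56): {"ioz":55,"xzi":91,"z":22,"zt":56}
After op 10 (add /d 71): {"d":71,"ioz":55,"xzi":91,"z":22,"zt":56}
After op 11 (replace /zt 11): {"d":71,"ioz":55,"xzi":91,"z":22,"zt":11}
After op 12 (remove /ioz): {"d":71,"xzi":91,"z":22,"zt":11}
After op 13 (remove /zt): {"d":71,"xzi":91,"z":22}
After op 14 (replace /xzi 52): {"d":71,"xzi":52,"z":22}
After op 15 (add /al 47): {"al":47,"d":71,"xzi":52,"z":22}
After op 16 (add /e 74): {"al":47,"d":71,"e":74,"xzi":52,"z":22}

Answer: {"al":47,"d":71,"e":74,"xzi":52,"z":22}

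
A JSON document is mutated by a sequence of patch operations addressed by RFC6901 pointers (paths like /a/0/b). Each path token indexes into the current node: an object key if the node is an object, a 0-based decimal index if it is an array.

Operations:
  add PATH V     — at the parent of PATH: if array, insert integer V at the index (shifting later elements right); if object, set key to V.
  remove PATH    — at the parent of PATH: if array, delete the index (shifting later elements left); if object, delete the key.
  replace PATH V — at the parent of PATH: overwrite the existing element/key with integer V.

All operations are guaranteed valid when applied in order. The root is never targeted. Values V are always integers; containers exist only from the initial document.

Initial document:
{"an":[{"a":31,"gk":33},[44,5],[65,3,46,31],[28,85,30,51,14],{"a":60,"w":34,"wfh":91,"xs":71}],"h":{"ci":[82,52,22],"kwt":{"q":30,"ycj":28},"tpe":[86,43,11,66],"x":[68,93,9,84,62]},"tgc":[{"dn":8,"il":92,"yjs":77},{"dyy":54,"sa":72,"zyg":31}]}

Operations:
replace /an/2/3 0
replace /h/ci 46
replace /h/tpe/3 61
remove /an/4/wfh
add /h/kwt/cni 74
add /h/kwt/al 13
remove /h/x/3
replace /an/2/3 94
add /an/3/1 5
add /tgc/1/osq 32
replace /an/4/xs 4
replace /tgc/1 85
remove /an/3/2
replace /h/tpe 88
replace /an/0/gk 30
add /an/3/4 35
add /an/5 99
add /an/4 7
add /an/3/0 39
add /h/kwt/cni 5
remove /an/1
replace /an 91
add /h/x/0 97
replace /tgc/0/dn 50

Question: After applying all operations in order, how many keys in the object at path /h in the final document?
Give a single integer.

After op 1 (replace /an/2/3 0): {"an":[{"a":31,"gk":33},[44,5],[65,3,46,0],[28,85,30,51,14],{"a":60,"w":34,"wfh":91,"xs":71}],"h":{"ci":[82,52,22],"kwt":{"q":30,"ycj":28},"tpe":[86,43,11,66],"x":[68,93,9,84,62]},"tgc":[{"dn":8,"il":92,"yjs":77},{"dyy":54,"sa":72,"zyg":31}]}
After op 2 (replace /h/ci 46): {"an":[{"a":31,"gk":33},[44,5],[65,3,46,0],[28,85,30,51,14],{"a":60,"w":34,"wfh":91,"xs":71}],"h":{"ci":46,"kwt":{"q":30,"ycj":28},"tpe":[86,43,11,66],"x":[68,93,9,84,62]},"tgc":[{"dn":8,"il":92,"yjs":77},{"dyy":54,"sa":72,"zyg":31}]}
After op 3 (replace /h/tpe/3 61): {"an":[{"a":31,"gk":33},[44,5],[65,3,46,0],[28,85,30,51,14],{"a":60,"w":34,"wfh":91,"xs":71}],"h":{"ci":46,"kwt":{"q":30,"ycj":28},"tpe":[86,43,11,61],"x":[68,93,9,84,62]},"tgc":[{"dn":8,"il":92,"yjs":77},{"dyy":54,"sa":72,"zyg":31}]}
After op 4 (remove /an/4/wfh): {"an":[{"a":31,"gk":33},[44,5],[65,3,46,0],[28,85,30,51,14],{"a":60,"w":34,"xs":71}],"h":{"ci":46,"kwt":{"q":30,"ycj":28},"tpe":[86,43,11,61],"x":[68,93,9,84,62]},"tgc":[{"dn":8,"il":92,"yjs":77},{"dyy":54,"sa":72,"zyg":31}]}
After op 5 (add /h/kwt/cni 74): {"an":[{"a":31,"gk":33},[44,5],[65,3,46,0],[28,85,30,51,14],{"a":60,"w":34,"xs":71}],"h":{"ci":46,"kwt":{"cni":74,"q":30,"ycj":28},"tpe":[86,43,11,61],"x":[68,93,9,84,62]},"tgc":[{"dn":8,"il":92,"yjs":77},{"dyy":54,"sa":72,"zyg":31}]}
After op 6 (add /h/kwt/al 13): {"an":[{"a":31,"gk":33},[44,5],[65,3,46,0],[28,85,30,51,14],{"a":60,"w":34,"xs":71}],"h":{"ci":46,"kwt":{"al":13,"cni":74,"q":30,"ycj":28},"tpe":[86,43,11,61],"x":[68,93,9,84,62]},"tgc":[{"dn":8,"il":92,"yjs":77},{"dyy":54,"sa":72,"zyg":31}]}
After op 7 (remove /h/x/3): {"an":[{"a":31,"gk":33},[44,5],[65,3,46,0],[28,85,30,51,14],{"a":60,"w":34,"xs":71}],"h":{"ci":46,"kwt":{"al":13,"cni":74,"q":30,"ycj":28},"tpe":[86,43,11,61],"x":[68,93,9,62]},"tgc":[{"dn":8,"il":92,"yjs":77},{"dyy":54,"sa":72,"zyg":31}]}
After op 8 (replace /an/2/3 94): {"an":[{"a":31,"gk":33},[44,5],[65,3,46,94],[28,85,30,51,14],{"a":60,"w":34,"xs":71}],"h":{"ci":46,"kwt":{"al":13,"cni":74,"q":30,"ycj":28},"tpe":[86,43,11,61],"x":[68,93,9,62]},"tgc":[{"dn":8,"il":92,"yjs":77},{"dyy":54,"sa":72,"zyg":31}]}
After op 9 (add /an/3/1 5): {"an":[{"a":31,"gk":33},[44,5],[65,3,46,94],[28,5,85,30,51,14],{"a":60,"w":34,"xs":71}],"h":{"ci":46,"kwt":{"al":13,"cni":74,"q":30,"ycj":28},"tpe":[86,43,11,61],"x":[68,93,9,62]},"tgc":[{"dn":8,"il":92,"yjs":77},{"dyy":54,"sa":72,"zyg":31}]}
After op 10 (add /tgc/1/osq 32): {"an":[{"a":31,"gk":33},[44,5],[65,3,46,94],[28,5,85,30,51,14],{"a":60,"w":34,"xs":71}],"h":{"ci":46,"kwt":{"al":13,"cni":74,"q":30,"ycj":28},"tpe":[86,43,11,61],"x":[68,93,9,62]},"tgc":[{"dn":8,"il":92,"yjs":77},{"dyy":54,"osq":32,"sa":72,"zyg":31}]}
After op 11 (replace /an/4/xs 4): {"an":[{"a":31,"gk":33},[44,5],[65,3,46,94],[28,5,85,30,51,14],{"a":60,"w":34,"xs":4}],"h":{"ci":46,"kwt":{"al":13,"cni":74,"q":30,"ycj":28},"tpe":[86,43,11,61],"x":[68,93,9,62]},"tgc":[{"dn":8,"il":92,"yjs":77},{"dyy":54,"osq":32,"sa":72,"zyg":31}]}
After op 12 (replace /tgc/1 85): {"an":[{"a":31,"gk":33},[44,5],[65,3,46,94],[28,5,85,30,51,14],{"a":60,"w":34,"xs":4}],"h":{"ci":46,"kwt":{"al":13,"cni":74,"q":30,"ycj":28},"tpe":[86,43,11,61],"x":[68,93,9,62]},"tgc":[{"dn":8,"il":92,"yjs":77},85]}
After op 13 (remove /an/3/2): {"an":[{"a":31,"gk":33},[44,5],[65,3,46,94],[28,5,30,51,14],{"a":60,"w":34,"xs":4}],"h":{"ci":46,"kwt":{"al":13,"cni":74,"q":30,"ycj":28},"tpe":[86,43,11,61],"x":[68,93,9,62]},"tgc":[{"dn":8,"il":92,"yjs":77},85]}
After op 14 (replace /h/tpe 88): {"an":[{"a":31,"gk":33},[44,5],[65,3,46,94],[28,5,30,51,14],{"a":60,"w":34,"xs":4}],"h":{"ci":46,"kwt":{"al":13,"cni":74,"q":30,"ycj":28},"tpe":88,"x":[68,93,9,62]},"tgc":[{"dn":8,"il":92,"yjs":77},85]}
After op 15 (replace /an/0/gk 30): {"an":[{"a":31,"gk":30},[44,5],[65,3,46,94],[28,5,30,51,14],{"a":60,"w":34,"xs":4}],"h":{"ci":46,"kwt":{"al":13,"cni":74,"q":30,"ycj":28},"tpe":88,"x":[68,93,9,62]},"tgc":[{"dn":8,"il":92,"yjs":77},85]}
After op 16 (add /an/3/4 35): {"an":[{"a":31,"gk":30},[44,5],[65,3,46,94],[28,5,30,51,35,14],{"a":60,"w":34,"xs":4}],"h":{"ci":46,"kwt":{"al":13,"cni":74,"q":30,"ycj":28},"tpe":88,"x":[68,93,9,62]},"tgc":[{"dn":8,"il":92,"yjs":77},85]}
After op 17 (add /an/5 99): {"an":[{"a":31,"gk":30},[44,5],[65,3,46,94],[28,5,30,51,35,14],{"a":60,"w":34,"xs":4},99],"h":{"ci":46,"kwt":{"al":13,"cni":74,"q":30,"ycj":28},"tpe":88,"x":[68,93,9,62]},"tgc":[{"dn":8,"il":92,"yjs":77},85]}
After op 18 (add /an/4 7): {"an":[{"a":31,"gk":30},[44,5],[65,3,46,94],[28,5,30,51,35,14],7,{"a":60,"w":34,"xs":4},99],"h":{"ci":46,"kwt":{"al":13,"cni":74,"q":30,"ycj":28},"tpe":88,"x":[68,93,9,62]},"tgc":[{"dn":8,"il":92,"yjs":77},85]}
After op 19 (add /an/3/0 39): {"an":[{"a":31,"gk":30},[44,5],[65,3,46,94],[39,28,5,30,51,35,14],7,{"a":60,"w":34,"xs":4},99],"h":{"ci":46,"kwt":{"al":13,"cni":74,"q":30,"ycj":28},"tpe":88,"x":[68,93,9,62]},"tgc":[{"dn":8,"il":92,"yjs":77},85]}
After op 20 (add /h/kwt/cni 5): {"an":[{"a":31,"gk":30},[44,5],[65,3,46,94],[39,28,5,30,51,35,14],7,{"a":60,"w":34,"xs":4},99],"h":{"ci":46,"kwt":{"al":13,"cni":5,"q":30,"ycj":28},"tpe":88,"x":[68,93,9,62]},"tgc":[{"dn":8,"il":92,"yjs":77},85]}
After op 21 (remove /an/1): {"an":[{"a":31,"gk":30},[65,3,46,94],[39,28,5,30,51,35,14],7,{"a":60,"w":34,"xs":4},99],"h":{"ci":46,"kwt":{"al":13,"cni":5,"q":30,"ycj":28},"tpe":88,"x":[68,93,9,62]},"tgc":[{"dn":8,"il":92,"yjs":77},85]}
After op 22 (replace /an 91): {"an":91,"h":{"ci":46,"kwt":{"al":13,"cni":5,"q":30,"ycj":28},"tpe":88,"x":[68,93,9,62]},"tgc":[{"dn":8,"il":92,"yjs":77},85]}
After op 23 (add /h/x/0 97): {"an":91,"h":{"ci":46,"kwt":{"al":13,"cni":5,"q":30,"ycj":28},"tpe":88,"x":[97,68,93,9,62]},"tgc":[{"dn":8,"il":92,"yjs":77},85]}
After op 24 (replace /tgc/0/dn 50): {"an":91,"h":{"ci":46,"kwt":{"al":13,"cni":5,"q":30,"ycj":28},"tpe":88,"x":[97,68,93,9,62]},"tgc":[{"dn":50,"il":92,"yjs":77},85]}
Size at path /h: 4

Answer: 4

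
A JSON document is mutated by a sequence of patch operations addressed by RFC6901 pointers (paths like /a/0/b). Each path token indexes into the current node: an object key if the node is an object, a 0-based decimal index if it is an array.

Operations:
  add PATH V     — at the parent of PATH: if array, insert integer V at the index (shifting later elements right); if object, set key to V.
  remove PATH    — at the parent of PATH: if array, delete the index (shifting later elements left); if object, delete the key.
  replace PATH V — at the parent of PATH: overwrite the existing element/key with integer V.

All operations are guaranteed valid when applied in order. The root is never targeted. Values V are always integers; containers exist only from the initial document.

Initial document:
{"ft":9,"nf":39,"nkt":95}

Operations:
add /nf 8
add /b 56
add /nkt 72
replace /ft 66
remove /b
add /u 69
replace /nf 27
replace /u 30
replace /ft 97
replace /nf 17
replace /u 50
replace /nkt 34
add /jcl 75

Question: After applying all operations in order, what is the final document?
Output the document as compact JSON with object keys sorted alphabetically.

Answer: {"ft":97,"jcl":75,"nf":17,"nkt":34,"u":50}

Derivation:
After op 1 (add /nf 8): {"ft":9,"nf":8,"nkt":95}
After op 2 (add /b 56): {"b":56,"ft":9,"nf":8,"nkt":95}
After op 3 (add /nkt 72): {"b":56,"ft":9,"nf":8,"nkt":72}
After op 4 (replace /ft 66): {"b":56,"ft":66,"nf":8,"nkt":72}
After op 5 (remove /b): {"ft":66,"nf":8,"nkt":72}
After op 6 (add /u 69): {"ft":66,"nf":8,"nkt":72,"u":69}
After op 7 (replace /nf 27): {"ft":66,"nf":27,"nkt":72,"u":69}
After op 8 (replace /u 30): {"ft":66,"nf":27,"nkt":72,"u":30}
After op 9 (replace /ft 97): {"ft":97,"nf":27,"nkt":72,"u":30}
After op 10 (replace /nf 17): {"ft":97,"nf":17,"nkt":72,"u":30}
After op 11 (replace /u 50): {"ft":97,"nf":17,"nkt":72,"u":50}
After op 12 (replace /nkt 34): {"ft":97,"nf":17,"nkt":34,"u":50}
After op 13 (add /jcl 75): {"ft":97,"jcl":75,"nf":17,"nkt":34,"u":50}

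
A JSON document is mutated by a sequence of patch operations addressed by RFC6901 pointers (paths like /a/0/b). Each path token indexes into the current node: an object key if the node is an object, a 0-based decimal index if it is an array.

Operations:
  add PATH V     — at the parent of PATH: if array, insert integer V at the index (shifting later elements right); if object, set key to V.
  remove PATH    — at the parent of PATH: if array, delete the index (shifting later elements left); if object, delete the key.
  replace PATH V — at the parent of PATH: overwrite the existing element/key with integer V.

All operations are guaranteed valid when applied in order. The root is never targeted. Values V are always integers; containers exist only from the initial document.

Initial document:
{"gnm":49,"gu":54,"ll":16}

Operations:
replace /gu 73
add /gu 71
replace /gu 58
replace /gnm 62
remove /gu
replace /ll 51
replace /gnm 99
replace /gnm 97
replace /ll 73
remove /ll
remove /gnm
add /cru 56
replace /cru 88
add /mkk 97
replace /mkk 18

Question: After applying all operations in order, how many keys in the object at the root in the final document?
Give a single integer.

After op 1 (replace /gu 73): {"gnm":49,"gu":73,"ll":16}
After op 2 (add /gu 71): {"gnm":49,"gu":71,"ll":16}
After op 3 (replace /gu 58): {"gnm":49,"gu":58,"ll":16}
After op 4 (replace /gnm 62): {"gnm":62,"gu":58,"ll":16}
After op 5 (remove /gu): {"gnm":62,"ll":16}
After op 6 (replace /ll 51): {"gnm":62,"ll":51}
After op 7 (replace /gnm 99): {"gnm":99,"ll":51}
After op 8 (replace /gnm 97): {"gnm":97,"ll":51}
After op 9 (replace /ll 73): {"gnm":97,"ll":73}
After op 10 (remove /ll): {"gnm":97}
After op 11 (remove /gnm): {}
After op 12 (add /cru 56): {"cru":56}
After op 13 (replace /cru 88): {"cru":88}
After op 14 (add /mkk 97): {"cru":88,"mkk":97}
After op 15 (replace /mkk 18): {"cru":88,"mkk":18}
Size at the root: 2

Answer: 2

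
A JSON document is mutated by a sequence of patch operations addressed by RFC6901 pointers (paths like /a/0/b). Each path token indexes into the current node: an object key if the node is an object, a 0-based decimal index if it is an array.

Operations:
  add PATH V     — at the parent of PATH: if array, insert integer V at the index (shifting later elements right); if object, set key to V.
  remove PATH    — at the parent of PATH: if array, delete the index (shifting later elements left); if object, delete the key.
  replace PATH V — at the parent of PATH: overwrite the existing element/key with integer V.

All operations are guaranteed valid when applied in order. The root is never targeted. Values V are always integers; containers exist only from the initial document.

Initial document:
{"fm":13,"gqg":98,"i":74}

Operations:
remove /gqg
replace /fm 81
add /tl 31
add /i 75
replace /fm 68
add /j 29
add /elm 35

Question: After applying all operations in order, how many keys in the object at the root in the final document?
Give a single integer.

Answer: 5

Derivation:
After op 1 (remove /gqg): {"fm":13,"i":74}
After op 2 (replace /fm 81): {"fm":81,"i":74}
After op 3 (add /tl 31): {"fm":81,"i":74,"tl":31}
After op 4 (add /i 75): {"fm":81,"i":75,"tl":31}
After op 5 (replace /fm 68): {"fm":68,"i":75,"tl":31}
After op 6 (add /j 29): {"fm":68,"i":75,"j":29,"tl":31}
After op 7 (add /elm 35): {"elm":35,"fm":68,"i":75,"j":29,"tl":31}
Size at the root: 5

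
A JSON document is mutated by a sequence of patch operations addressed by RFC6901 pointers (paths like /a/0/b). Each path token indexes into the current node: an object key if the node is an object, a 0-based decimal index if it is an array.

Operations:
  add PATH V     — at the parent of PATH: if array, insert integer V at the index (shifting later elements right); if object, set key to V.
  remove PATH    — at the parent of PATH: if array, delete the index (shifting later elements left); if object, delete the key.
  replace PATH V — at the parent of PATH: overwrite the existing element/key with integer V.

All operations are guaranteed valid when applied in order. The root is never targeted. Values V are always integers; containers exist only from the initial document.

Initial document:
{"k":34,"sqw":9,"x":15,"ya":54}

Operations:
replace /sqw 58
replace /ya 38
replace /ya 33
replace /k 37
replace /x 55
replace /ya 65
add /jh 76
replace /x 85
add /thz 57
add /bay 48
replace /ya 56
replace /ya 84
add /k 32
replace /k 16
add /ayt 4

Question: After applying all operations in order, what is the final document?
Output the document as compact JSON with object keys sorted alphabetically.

After op 1 (replace /sqw 58): {"k":34,"sqw":58,"x":15,"ya":54}
After op 2 (replace /ya 38): {"k":34,"sqw":58,"x":15,"ya":38}
After op 3 (replace /ya 33): {"k":34,"sqw":58,"x":15,"ya":33}
After op 4 (replace /k 37): {"k":37,"sqw":58,"x":15,"ya":33}
After op 5 (replace /x 55): {"k":37,"sqw":58,"x":55,"ya":33}
After op 6 (replace /ya 65): {"k":37,"sqw":58,"x":55,"ya":65}
After op 7 (add /jh 76): {"jh":76,"k":37,"sqw":58,"x":55,"ya":65}
After op 8 (replace /x 85): {"jh":76,"k":37,"sqw":58,"x":85,"ya":65}
After op 9 (add /thz 57): {"jh":76,"k":37,"sqw":58,"thz":57,"x":85,"ya":65}
After op 10 (add /bay 48): {"bay":48,"jh":76,"k":37,"sqw":58,"thz":57,"x":85,"ya":65}
After op 11 (replace /ya 56): {"bay":48,"jh":76,"k":37,"sqw":58,"thz":57,"x":85,"ya":56}
After op 12 (replace /ya 84): {"bay":48,"jh":76,"k":37,"sqw":58,"thz":57,"x":85,"ya":84}
After op 13 (add /k 32): {"bay":48,"jh":76,"k":32,"sqw":58,"thz":57,"x":85,"ya":84}
After op 14 (replace /k 16): {"bay":48,"jh":76,"k":16,"sqw":58,"thz":57,"x":85,"ya":84}
After op 15 (add /ayt 4): {"ayt":4,"bay":48,"jh":76,"k":16,"sqw":58,"thz":57,"x":85,"ya":84}

Answer: {"ayt":4,"bay":48,"jh":76,"k":16,"sqw":58,"thz":57,"x":85,"ya":84}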